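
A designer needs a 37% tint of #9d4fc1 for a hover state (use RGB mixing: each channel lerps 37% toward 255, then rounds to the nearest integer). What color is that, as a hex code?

#9d4fc1 is rgb(157, 79, 193).
Lerp each channel 37% toward 255:
  R: 157 + 36.26 = 193.26 → 193
  G: 79 + 65.12 = 144.12 → 144
  B: 193 + 0.37×(255−193) = 193 + 22.94 = 215.94 → 216
rgb(193, 144, 216) = #c190d8.

#c190d8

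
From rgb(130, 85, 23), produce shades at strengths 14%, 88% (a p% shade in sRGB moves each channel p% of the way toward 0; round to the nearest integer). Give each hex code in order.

#704914, #100A03

14%: (130 − 18.2 = 111.8→112, 85 − 11.9 = 73.1→73, 23 − 3.22 = 19.78→20) → #704914
88%: (130 − 114.4 = 15.6→16, 85 − 74.8 = 10.2→10, 23 − 20.24 = 2.76→3) → #100A03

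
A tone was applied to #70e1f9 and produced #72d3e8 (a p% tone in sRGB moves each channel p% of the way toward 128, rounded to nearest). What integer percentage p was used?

#70e1f9 is rgb(112, 225, 249); #72d3e8 is rgb(114, 211, 232).
On the B channel (widest range): 232 ≈ 249 + (p/100)(128 − 249), so p ≈ 100×(232 − 249)/(128 − 249) = -1700/-121 = 14.05.
p = 14 reproduces all three channels after rounding.

14%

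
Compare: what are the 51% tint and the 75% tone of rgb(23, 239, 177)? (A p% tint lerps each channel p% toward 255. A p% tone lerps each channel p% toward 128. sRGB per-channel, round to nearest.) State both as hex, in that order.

#8DF7D9, #669C8C

51% tint:
  R: 23 + 118.32 = 141.32 → 141
  G: 239 + 8.16 = 247.16 → 247
  B: 177 + 0.51×(255−177) = 177 + 39.78 = 216.78 → 217
  → #8DF7D9
75% tone:
  R: 23 + 78.75 = 101.75 → 102
  G: 239 + 0.75×(128−239) = 239 − 83.25 = 155.75 → 156
  B: 177 + 0.75×(128−177) = 177 − 36.75 = 140.25 → 140
  → #669C8C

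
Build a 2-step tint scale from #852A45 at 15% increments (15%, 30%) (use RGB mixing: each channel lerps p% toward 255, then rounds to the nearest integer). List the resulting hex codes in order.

#974A61, #AA6A7D

#852A45 is rgb(133, 42, 69).
15%: (133 + 18.3 = 151.3→151, 42 + 31.95 = 73.95→74, 69 + 27.9 = 96.9→97) → #974A61
30%: (133 + 36.6 = 169.6→170, 42 + 63.9 = 105.9→106, 69 + 55.8 = 124.8→125) → #AA6A7D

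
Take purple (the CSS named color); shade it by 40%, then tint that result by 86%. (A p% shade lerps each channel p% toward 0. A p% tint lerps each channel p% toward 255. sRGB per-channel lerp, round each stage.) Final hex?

#e6dbe6

CSS purple is rgb(128, 0, 128).
Per channel, c → c + 0.4(0 − c):
  R: 128 − 51.2 = 76.8 → 77
  G: 0 + 0 = 0 → 0
  B: 128 − 51.2 = 76.8 → 77
After the shade: rgb(77, 0, 77) = #4d004d.
Per channel, c → c + 0.86(255 − c):
  R: 77 + 153.08 = 230.08 → 230
  G: 0 + 219.3 = 219.3 → 219
  B: 77 + 153.08 = 230.08 → 230
rgb(230, 219, 230) = #e6dbe6.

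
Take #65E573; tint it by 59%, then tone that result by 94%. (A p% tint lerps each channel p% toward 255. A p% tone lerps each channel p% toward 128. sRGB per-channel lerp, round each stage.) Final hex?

#65E573 is rgb(101, 229, 115).
Lerp each channel 59% toward 255:
  R: 101 + 0.59×(255−101) = 101 + 90.86 = 191.86 → 192
  G: 229 + 15.34 = 244.34 → 244
  B: 115 + 82.6 = 197.6 → 198
After the tint: rgb(192, 244, 198) = #C0F4C6.
Per channel, c → c + 0.94(128 − c):
  R: 192 − 60.16 = 131.84 → 132
  G: 244 + 0.94×(128−244) = 244 − 109.04 = 134.96 → 135
  B: 198 − 65.8 = 132.2 → 132
rgb(132, 135, 132) = #848784.

#848784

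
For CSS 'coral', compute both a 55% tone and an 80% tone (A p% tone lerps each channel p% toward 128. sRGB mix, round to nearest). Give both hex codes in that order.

CSS coral is rgb(255, 127, 80).
55% tone:
  R: 255 − 69.85 = 185.15 → 185
  G: 127 + 0.55 = 127.55 → 128
  B: 80 + 26.4 = 106.4 → 106
  → #B9806A
80% tone:
  R: 255 + 0.8×(128−255) = 255 − 101.6 = 153.4 → 153
  G: 127 + 0.8×(128−127) = 127 + 0.8 = 127.8 → 128
  B: 80 + 0.8×(128−80) = 80 + 38.4 = 118.4 → 118
  → #998076

#B9806A, #998076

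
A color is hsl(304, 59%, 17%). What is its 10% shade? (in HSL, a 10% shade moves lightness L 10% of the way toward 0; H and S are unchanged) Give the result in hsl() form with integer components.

hsl(304, 59%, 15%)

L moves 10% from 17 toward 0: 17 − 1.7 = 15.3 → 15.
H and S are unchanged.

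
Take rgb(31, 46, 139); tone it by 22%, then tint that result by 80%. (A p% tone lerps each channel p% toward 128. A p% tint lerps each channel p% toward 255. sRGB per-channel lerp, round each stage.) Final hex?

#D6D9E7

Per channel, c → c + 0.22(128 − c):
  R: 31 + 21.34 = 52.34 → 52
  G: 46 + 0.22×(128−46) = 46 + 18.04 = 64.04 → 64
  B: 139 + 0.22×(128−139) = 139 − 2.42 = 136.58 → 137
After the tone: rgb(52, 64, 137) = #344089.
Per channel, c → c + 0.8(255 − c):
  R: 52 + 162.4 = 214.4 → 214
  G: 64 + 152.8 = 216.8 → 217
  B: 137 + 0.8×(255−137) = 137 + 94.4 = 231.4 → 231
rgb(214, 217, 231) = #D6D9E7.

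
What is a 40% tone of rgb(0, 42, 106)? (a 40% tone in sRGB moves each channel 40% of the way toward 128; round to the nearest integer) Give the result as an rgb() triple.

rgb(51, 76, 115)

Per channel, c → c + 0.4(128 − c):
  R: 0 + 0.4×(128−0) = 0 + 51.2 = 51.2 → 51
  G: 42 + 34.4 = 76.4 → 76
  B: 106 + 8.8 = 114.8 → 115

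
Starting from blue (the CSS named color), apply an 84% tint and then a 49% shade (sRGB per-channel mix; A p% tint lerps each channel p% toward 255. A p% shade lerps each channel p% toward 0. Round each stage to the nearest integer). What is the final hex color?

CSS blue is rgb(0, 0, 255).
Per channel, c → c + 0.84(255 − c):
  R: 0 + 0.84×(255−0) = 0 + 214.2 = 214.2 → 214
  G: 0 + 0.84×(255−0) = 0 + 214.2 = 214.2 → 214
  B: 255 + 0.84×(255−255) = 255 + 0 = 255 → 255
After the tint: rgb(214, 214, 255) = #d6d6ff.
Lerp each channel 49% toward 0:
  R: 214 + 0.49×(0−214) = 214 − 104.86 = 109.14 → 109
  G: 214 + 0.49×(0−214) = 214 − 104.86 = 109.14 → 109
  B: 255 − 124.95 = 130.05 → 130
rgb(109, 109, 130) = #6d6d82.

#6d6d82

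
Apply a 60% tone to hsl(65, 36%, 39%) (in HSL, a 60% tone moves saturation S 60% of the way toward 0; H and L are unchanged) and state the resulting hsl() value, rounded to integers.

S moves 60% from 36 toward 0: 36 − 21.6 = 14.4 → 14.
H and L are unchanged.

hsl(65, 14%, 39%)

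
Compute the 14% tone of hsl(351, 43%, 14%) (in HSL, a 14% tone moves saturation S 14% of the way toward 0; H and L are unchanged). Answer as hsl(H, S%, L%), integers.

S moves 14% from 43 toward 0: 43 − 6.02 = 36.98 → 37.
H and L are unchanged.

hsl(351, 37%, 14%)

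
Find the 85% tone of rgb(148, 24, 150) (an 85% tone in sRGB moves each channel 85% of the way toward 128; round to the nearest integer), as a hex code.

#837083

An 85% tone moves each channel 85% toward 128:
  R: 148 + 0.85×(128−148) = 148 − 17 = 131 → 131
  G: 24 + 0.85×(128−24) = 24 + 88.4 = 112.4 → 112
  B: 150 + 0.85×(128−150) = 150 − 18.7 = 131.3 → 131
rgb(131, 112, 131) = #837083.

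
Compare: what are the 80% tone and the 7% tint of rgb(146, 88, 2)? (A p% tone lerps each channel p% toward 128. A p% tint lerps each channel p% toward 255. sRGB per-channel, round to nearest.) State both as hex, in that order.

80% tone:
  R: 146 − 14.4 = 131.6 → 132
  G: 88 + 0.8×(128−88) = 88 + 32 = 120 → 120
  B: 2 + 0.8×(128−2) = 2 + 100.8 = 102.8 → 103
  → #847867
7% tint:
  R: 146 + 7.63 = 153.63 → 154
  G: 88 + 0.07×(255−88) = 88 + 11.69 = 99.69 → 100
  B: 2 + 0.07×(255−2) = 2 + 17.71 = 19.71 → 20
  → #9a6414

#847867, #9a6414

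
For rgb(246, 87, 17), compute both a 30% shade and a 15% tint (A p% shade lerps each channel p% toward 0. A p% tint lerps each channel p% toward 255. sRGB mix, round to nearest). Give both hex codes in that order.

30% shade:
  R: 246 + 0.3×(0−246) = 246 − 73.8 = 172.2 → 172
  G: 87 − 26.1 = 60.9 → 61
  B: 17 − 5.1 = 11.9 → 12
  → #AC3D0C
15% tint:
  R: 246 + 1.35 = 247.35 → 247
  G: 87 + 0.15×(255−87) = 87 + 25.2 = 112.2 → 112
  B: 17 + 35.7 = 52.7 → 53
  → #F77035

#AC3D0C, #F77035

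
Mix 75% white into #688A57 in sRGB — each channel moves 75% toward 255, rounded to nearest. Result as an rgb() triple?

#688A57 is rgb(104, 138, 87).
Per channel, c → c + 0.75(255 − c):
  R: 104 + 0.75×(255−104) = 104 + 113.25 = 217.25 → 217
  G: 138 + 87.75 = 225.75 → 226
  B: 87 + 126 = 213 → 213

rgb(217, 226, 213)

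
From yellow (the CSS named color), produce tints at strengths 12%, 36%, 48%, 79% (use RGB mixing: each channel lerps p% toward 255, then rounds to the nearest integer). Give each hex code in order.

#FFFF1F, #FFFF5C, #FFFF7A, #FFFFC9

CSS yellow is rgb(255, 255, 0).
12%: (255→255, 255→255, 0 + 30.6 = 30.6→31) → #FFFF1F
36%: (255→255, 255→255, 0 + 91.8 = 91.8→92) → #FFFF5C
48%: (255→255, 255→255, 0 + 122.4 = 122.4→122) → #FFFF7A
79%: (255→255, 255→255, 0 + 201.45 = 201.45→201) → #FFFFC9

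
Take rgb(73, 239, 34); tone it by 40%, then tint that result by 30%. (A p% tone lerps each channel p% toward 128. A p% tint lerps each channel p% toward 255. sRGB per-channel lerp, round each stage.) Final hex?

#8fd57f

Lerp each channel 40% toward 128:
  R: 73 + 0.4×(128−73) = 73 + 22 = 95 → 95
  G: 239 + 0.4×(128−239) = 239 − 44.4 = 194.6 → 195
  B: 34 + 37.6 = 71.6 → 72
After the tone: rgb(95, 195, 72) = #5fc348.
A 30% tint moves each channel 30% toward 255:
  R: 95 + 0.3×(255−95) = 95 + 48 = 143 → 143
  G: 195 + 18 = 213 → 213
  B: 72 + 0.3×(255−72) = 72 + 54.9 = 126.9 → 127
rgb(143, 213, 127) = #8fd57f.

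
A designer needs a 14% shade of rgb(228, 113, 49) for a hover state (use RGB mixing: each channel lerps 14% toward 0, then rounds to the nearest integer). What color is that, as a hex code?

Lerp each channel 14% toward 0:
  R: 228 + 0.14×(0−228) = 228 − 31.92 = 196.08 → 196
  G: 113 + 0.14×(0−113) = 113 − 15.82 = 97.18 → 97
  B: 49 − 6.86 = 42.14 → 42
rgb(196, 97, 42) = #C4612A.

#C4612A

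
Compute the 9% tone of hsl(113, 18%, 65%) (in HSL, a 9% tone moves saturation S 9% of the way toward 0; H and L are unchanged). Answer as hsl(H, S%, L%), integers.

S moves 9% from 18 toward 0: 18 − 1.62 = 16.38 → 16.
H and L are unchanged.

hsl(113, 16%, 65%)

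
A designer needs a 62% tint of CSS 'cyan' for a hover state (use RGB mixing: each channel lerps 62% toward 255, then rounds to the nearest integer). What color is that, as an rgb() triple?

rgb(158, 255, 255)

CSS cyan is rgb(0, 255, 255).
Lerp each channel 62% toward 255:
  R: 0 + 0.62×(255−0) = 0 + 158.1 = 158.1 → 158
  G: 255 + 0 = 255 → 255
  B: 255 + 0.62×(255−255) = 255 + 0 = 255 → 255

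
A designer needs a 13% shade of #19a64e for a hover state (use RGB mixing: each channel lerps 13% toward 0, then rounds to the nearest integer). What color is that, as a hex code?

#169044

#19a64e is rgb(25, 166, 78).
A 13% shade moves each channel 13% toward 0:
  R: 25 − 3.25 = 21.75 → 22
  G: 166 + 0.13×(0−166) = 166 − 21.58 = 144.42 → 144
  B: 78 + 0.13×(0−78) = 78 − 10.14 = 67.86 → 68
rgb(22, 144, 68) = #169044.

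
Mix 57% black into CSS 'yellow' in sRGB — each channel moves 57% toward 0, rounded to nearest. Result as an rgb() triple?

rgb(110, 110, 0)

CSS yellow is rgb(255, 255, 0).
A 57% shade moves each channel 57% toward 0:
  R: 255 − 145.35 = 109.65 → 110
  G: 255 − 145.35 = 109.65 → 110
  B: 0 + 0.57×(0−0) = 0 + 0 = 0 → 0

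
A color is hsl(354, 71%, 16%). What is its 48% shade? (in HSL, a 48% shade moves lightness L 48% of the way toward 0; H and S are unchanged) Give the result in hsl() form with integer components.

hsl(354, 71%, 8%)

L moves 48% from 16 toward 0: 16 − 7.68 = 8.32 → 8.
H and S are unchanged.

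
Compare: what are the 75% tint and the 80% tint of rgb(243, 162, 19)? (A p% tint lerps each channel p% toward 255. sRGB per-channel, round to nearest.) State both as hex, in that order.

75% tint:
  R: 243 + 9 = 252 → 252
  G: 162 + 0.75×(255−162) = 162 + 69.75 = 231.75 → 232
  B: 19 + 0.75×(255−19) = 19 + 177 = 196 → 196
  → #FCE8C4
80% tint:
  R: 243 + 9.6 = 252.6 → 253
  G: 162 + 74.4 = 236.4 → 236
  B: 19 + 188.8 = 207.8 → 208
  → #FDECD0

#FCE8C4, #FDECD0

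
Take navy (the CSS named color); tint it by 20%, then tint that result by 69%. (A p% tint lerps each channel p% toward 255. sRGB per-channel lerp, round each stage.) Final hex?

CSS navy is rgb(0, 0, 128).
Per channel, c → c + 0.2(255 − c):
  R: 0 + 0.2×(255−0) = 0 + 51 = 51 → 51
  G: 0 + 0.2×(255−0) = 0 + 51 = 51 → 51
  B: 128 + 0.2×(255−128) = 128 + 25.4 = 153.4 → 153
After the tint: rgb(51, 51, 153) = #333399.
Per channel, c → c + 0.69(255 − c):
  R: 51 + 0.69×(255−51) = 51 + 140.76 = 191.76 → 192
  G: 51 + 140.76 = 191.76 → 192
  B: 153 + 0.69×(255−153) = 153 + 70.38 = 223.38 → 223
rgb(192, 192, 223) = #c0c0df.

#c0c0df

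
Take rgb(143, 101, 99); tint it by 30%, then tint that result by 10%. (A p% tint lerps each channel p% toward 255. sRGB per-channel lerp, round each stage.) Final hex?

Lerp each channel 30% toward 255:
  R: 143 + 0.3×(255−143) = 143 + 33.6 = 176.6 → 177
  G: 101 + 46.2 = 147.2 → 147
  B: 99 + 46.8 = 145.8 → 146
After the tint: rgb(177, 147, 146) = #B19392.
Lerp each channel 10% toward 255:
  R: 177 + 7.8 = 184.8 → 185
  G: 147 + 10.8 = 157.8 → 158
  B: 146 + 10.9 = 156.9 → 157
rgb(185, 158, 157) = #B99E9D.

#B99E9D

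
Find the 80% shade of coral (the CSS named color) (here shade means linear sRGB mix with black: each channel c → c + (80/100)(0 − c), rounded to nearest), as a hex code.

CSS coral is rgb(255, 127, 80).
An 80% shade moves each channel 80% toward 0:
  R: 255 + 0.8×(0−255) = 255 − 204 = 51 → 51
  G: 127 + 0.8×(0−127) = 127 − 101.6 = 25.4 → 25
  B: 80 + 0.8×(0−80) = 80 − 64 = 16 → 16
rgb(51, 25, 16) = #331910.

#331910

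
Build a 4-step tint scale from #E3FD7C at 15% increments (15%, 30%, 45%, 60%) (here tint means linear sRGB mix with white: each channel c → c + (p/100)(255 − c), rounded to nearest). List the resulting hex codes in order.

#E3FD7C is rgb(227, 253, 124).
15%: (227 + 4.2 = 231.2→231, 253→253, 124 + 19.65 = 143.65→144) → #E7FD90
30%: (227 + 8.4 = 235.4→235, 253 + 0.6 = 253.6→254, 124 + 39.3 = 163.3→163) → #EBFEA3
45%: (227 + 12.6 = 239.6→240, 253 + 0.9 = 253.9→254, 124 + 58.95 = 182.95→183) → #F0FEB7
60%: (227 + 16.8 = 243.8→244, 253 + 1.2 = 254.2→254, 124 + 78.6 = 202.6→203) → #F4FECB

#E7FD90, #EBFEA3, #F0FEB7, #F4FECB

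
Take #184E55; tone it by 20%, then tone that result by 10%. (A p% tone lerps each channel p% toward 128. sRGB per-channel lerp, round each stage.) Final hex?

#355C61

#184E55 is rgb(24, 78, 85).
Lerp each channel 20% toward 128:
  R: 24 + 0.2×(128−24) = 24 + 20.8 = 44.8 → 45
  G: 78 + 10 = 88 → 88
  B: 85 + 8.6 = 93.6 → 94
After the tone: rgb(45, 88, 94) = #2D585E.
Lerp each channel 10% toward 128:
  R: 45 + 0.1×(128−45) = 45 + 8.3 = 53.3 → 53
  G: 88 + 0.1×(128−88) = 88 + 4 = 92 → 92
  B: 94 + 0.1×(128−94) = 94 + 3.4 = 97.4 → 97
rgb(53, 92, 97) = #355C61.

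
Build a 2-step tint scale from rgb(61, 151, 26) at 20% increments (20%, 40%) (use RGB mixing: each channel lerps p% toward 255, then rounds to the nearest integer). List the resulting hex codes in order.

#64AC48, #8BC176

20%: (61 + 38.8 = 99.8→100, 151 + 20.8 = 171.8→172, 26 + 45.8 = 71.8→72) → #64AC48
40%: (61 + 77.6 = 138.6→139, 151 + 41.6 = 192.6→193, 26 + 91.6 = 117.6→118) → #8BC176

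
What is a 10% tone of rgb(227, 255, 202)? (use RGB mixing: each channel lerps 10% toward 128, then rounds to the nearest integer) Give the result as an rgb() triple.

Per channel, c → c + 0.1(128 − c):
  R: 227 − 9.9 = 217.1 → 217
  G: 255 − 12.7 = 242.3 → 242
  B: 202 + 0.1×(128−202) = 202 − 7.4 = 194.6 → 195

rgb(217, 242, 195)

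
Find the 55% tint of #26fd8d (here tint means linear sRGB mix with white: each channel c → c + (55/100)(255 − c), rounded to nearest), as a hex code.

#9dfecc

#26fd8d is rgb(38, 253, 141).
Lerp each channel 55% toward 255:
  R: 38 + 0.55×(255−38) = 38 + 119.35 = 157.35 → 157
  G: 253 + 1.1 = 254.1 → 254
  B: 141 + 62.7 = 203.7 → 204
rgb(157, 254, 204) = #9dfecc.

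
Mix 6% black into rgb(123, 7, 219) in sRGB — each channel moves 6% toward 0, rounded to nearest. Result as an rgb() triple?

Per channel, c → c + 0.06(0 − c):
  R: 123 − 7.38 = 115.62 → 116
  G: 7 + 0.06×(0−7) = 7 − 0.42 = 6.58 → 7
  B: 219 + 0.06×(0−219) = 219 − 13.14 = 205.86 → 206

rgb(116, 7, 206)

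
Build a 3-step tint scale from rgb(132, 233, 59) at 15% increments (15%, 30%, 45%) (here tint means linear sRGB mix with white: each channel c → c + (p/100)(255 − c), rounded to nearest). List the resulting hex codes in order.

15%: (132 + 18.45 = 150.45→150, 233 + 3.3 = 236.3→236, 59 + 29.4 = 88.4→88) → #96EC58
30%: (132 + 36.9 = 168.9→169, 233 + 6.6 = 239.6→240, 59 + 58.8 = 117.8→118) → #A9F076
45%: (132 + 55.35 = 187.35→187, 233 + 9.9 = 242.9→243, 59 + 88.2 = 147.2→147) → #BBF393

#96EC58, #A9F076, #BBF393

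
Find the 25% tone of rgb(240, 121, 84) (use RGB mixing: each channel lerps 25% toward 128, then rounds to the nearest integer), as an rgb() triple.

Per channel, c → c + 0.25(128 − c):
  R: 240 + 0.25×(128−240) = 240 − 28 = 212 → 212
  G: 121 + 0.25×(128−121) = 121 + 1.75 = 122.75 → 123
  B: 84 + 11 = 95 → 95

rgb(212, 123, 95)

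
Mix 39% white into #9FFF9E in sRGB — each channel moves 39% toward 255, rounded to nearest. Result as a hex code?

#C4FFC4

#9FFF9E is rgb(159, 255, 158).
Per channel, c → c + 0.39(255 − c):
  R: 159 + 0.39×(255−159) = 159 + 37.44 = 196.44 → 196
  G: 255 + 0.39×(255−255) = 255 + 0 = 255 → 255
  B: 158 + 0.39×(255−158) = 158 + 37.83 = 195.83 → 196
rgb(196, 255, 196) = #C4FFC4.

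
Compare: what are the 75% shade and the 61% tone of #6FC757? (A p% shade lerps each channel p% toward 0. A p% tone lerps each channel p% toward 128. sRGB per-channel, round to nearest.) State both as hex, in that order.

#6FC757 is rgb(111, 199, 87).
75% shade:
  R: 111 − 83.25 = 27.75 → 28
  G: 199 − 149.25 = 49.75 → 50
  B: 87 − 65.25 = 21.75 → 22
  → #1C3216
61% tone:
  R: 111 + 10.37 = 121.37 → 121
  G: 199 − 43.31 = 155.69 → 156
  B: 87 + 25.01 = 112.01 → 112
  → #799C70

#1C3216, #799C70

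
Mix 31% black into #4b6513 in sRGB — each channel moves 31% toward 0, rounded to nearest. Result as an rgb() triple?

#4b6513 is rgb(75, 101, 19).
A 31% shade moves each channel 31% toward 0:
  R: 75 − 23.25 = 51.75 → 52
  G: 101 − 31.31 = 69.69 → 70
  B: 19 − 5.89 = 13.11 → 13

rgb(52, 70, 13)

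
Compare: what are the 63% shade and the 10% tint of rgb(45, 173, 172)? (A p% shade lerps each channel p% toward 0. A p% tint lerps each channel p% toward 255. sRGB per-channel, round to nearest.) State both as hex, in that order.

#114040, #42B5B4

63% shade:
  R: 45 + 0.63×(0−45) = 45 − 28.35 = 16.65 → 17
  G: 173 + 0.63×(0−173) = 173 − 108.99 = 64.01 → 64
  B: 172 + 0.63×(0−172) = 172 − 108.36 = 63.64 → 64
  → #114040
10% tint:
  R: 45 + 0.1×(255−45) = 45 + 21 = 66 → 66
  G: 173 + 8.2 = 181.2 → 181
  B: 172 + 0.1×(255−172) = 172 + 8.3 = 180.3 → 180
  → #42B5B4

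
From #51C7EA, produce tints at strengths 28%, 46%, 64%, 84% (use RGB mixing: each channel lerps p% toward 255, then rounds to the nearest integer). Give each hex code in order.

#51C7EA is rgb(81, 199, 234).
28%: (81 + 48.72 = 129.72→130, 199 + 15.68 = 214.68→215, 234 + 5.88 = 239.88→240) → #82D7F0
46%: (81 + 80.04 = 161.04→161, 199 + 25.76 = 224.76→225, 234 + 9.66 = 243.66→244) → #A1E1F4
64%: (81 + 111.36 = 192.36→192, 199 + 35.84 = 234.84→235, 234 + 13.44 = 247.44→247) → #C0EBF7
84%: (81 + 146.16 = 227.16→227, 199 + 47.04 = 246.04→246, 234 + 17.64 = 251.64→252) → #E3F6FC

#82D7F0, #A1E1F4, #C0EBF7, #E3F6FC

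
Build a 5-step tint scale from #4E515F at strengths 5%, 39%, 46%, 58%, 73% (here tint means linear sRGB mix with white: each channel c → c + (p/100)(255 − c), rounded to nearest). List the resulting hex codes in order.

#575A67, #93959D, #9FA1A9, #B5B6BC, #CFD0D4

#4E515F is rgb(78, 81, 95).
5%: (78 + 8.85 = 86.85→87, 81 + 8.7 = 89.7→90, 95 + 8 = 103→103) → #575A67
39%: (78 + 69.03 = 147.03→147, 81 + 67.86 = 148.86→149, 95 + 62.4 = 157.4→157) → #93959D
46%: (78 + 81.42 = 159.42→159, 81 + 80.04 = 161.04→161, 95 + 73.6 = 168.6→169) → #9FA1A9
58%: (78 + 102.66 = 180.66→181, 81 + 100.92 = 181.92→182, 95 + 92.8 = 187.8→188) → #B5B6BC
73%: (78 + 129.21 = 207.21→207, 81 + 127.02 = 208.02→208, 95 + 116.8 = 211.8→212) → #CFD0D4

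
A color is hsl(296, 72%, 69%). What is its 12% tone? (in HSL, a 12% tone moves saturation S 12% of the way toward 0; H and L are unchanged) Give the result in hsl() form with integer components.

hsl(296, 63%, 69%)

S moves 12% from 72 toward 0: 72 − 8.64 = 63.36 → 63.
H and L are unchanged.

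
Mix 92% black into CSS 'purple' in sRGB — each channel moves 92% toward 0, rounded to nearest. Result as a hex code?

#0A000A

CSS purple is rgb(128, 0, 128).
A 92% shade moves each channel 92% toward 0:
  R: 128 + 0.92×(0−128) = 128 − 117.76 = 10.24 → 10
  G: 0 + 0.92×(0−0) = 0 + 0 = 0 → 0
  B: 128 + 0.92×(0−128) = 128 − 117.76 = 10.24 → 10
rgb(10, 0, 10) = #0A000A.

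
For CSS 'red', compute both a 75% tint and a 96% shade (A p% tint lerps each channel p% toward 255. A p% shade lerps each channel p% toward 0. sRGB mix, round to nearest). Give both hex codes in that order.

#FFBFBF, #0A0000

CSS red is rgb(255, 0, 0).
75% tint:
  R: 255 + 0.75×(255−255) = 255 + 0 = 255 → 255
  G: 0 + 191.25 = 191.25 → 191
  B: 0 + 0.75×(255−0) = 0 + 191.25 = 191.25 → 191
  → #FFBFBF
96% shade:
  R: 255 + 0.96×(0−255) = 255 − 244.8 = 10.2 → 10
  G: 0 + 0.96×(0−0) = 0 + 0 = 0 → 0
  B: 0 + 0 = 0 → 0
  → #0A0000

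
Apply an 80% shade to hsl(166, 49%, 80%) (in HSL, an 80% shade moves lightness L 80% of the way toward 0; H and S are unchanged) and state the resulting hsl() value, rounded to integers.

hsl(166, 49%, 16%)

L moves 80% from 80 toward 0: 80 − 64 = 16 → 16.
H and S are unchanged.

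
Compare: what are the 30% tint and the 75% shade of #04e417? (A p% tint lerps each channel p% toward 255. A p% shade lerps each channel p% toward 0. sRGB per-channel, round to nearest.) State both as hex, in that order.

#4fec5d, #013906

#04e417 is rgb(4, 228, 23).
30% tint:
  R: 4 + 75.3 = 79.3 → 79
  G: 228 + 0.3×(255−228) = 228 + 8.1 = 236.1 → 236
  B: 23 + 69.6 = 92.6 → 93
  → #4fec5d
75% shade:
  R: 4 − 3 = 1 → 1
  G: 228 − 171 = 57 → 57
  B: 23 − 17.25 = 5.75 → 6
  → #013906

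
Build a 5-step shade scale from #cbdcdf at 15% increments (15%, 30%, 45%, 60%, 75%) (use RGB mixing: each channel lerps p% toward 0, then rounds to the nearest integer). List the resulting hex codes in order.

#adbbbe, #8e9a9c, #70797b, #515859, #333738

#cbdcdf is rgb(203, 220, 223).
15%: (203 − 30.45 = 172.55→173, 220 − 33 = 187→187, 223 − 33.45 = 189.55→190) → #adbbbe
30%: (203 − 60.9 = 142.1→142, 220 − 66 = 154→154, 223 − 66.9 = 156.1→156) → #8e9a9c
45%: (203 − 91.35 = 111.65→112, 220 − 99 = 121→121, 223 − 100.35 = 122.65→123) → #70797b
60%: (203 − 121.8 = 81.2→81, 220 − 132 = 88→88, 223 − 133.8 = 89.2→89) → #515859
75%: (203 − 152.25 = 50.75→51, 220 − 165 = 55→55, 223 − 167.25 = 55.75→56) → #333738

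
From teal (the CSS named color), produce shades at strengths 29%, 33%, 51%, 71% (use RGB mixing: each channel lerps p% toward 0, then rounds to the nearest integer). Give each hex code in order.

#005b5b, #005656, #003f3f, #002525

CSS teal is rgb(0, 128, 128).
29%: (0→0, 128 − 37.12 = 90.88→91, 128 − 37.12 = 90.88→91) → #005b5b
33%: (0→0, 128 − 42.24 = 85.76→86, 128 − 42.24 = 85.76→86) → #005656
51%: (0→0, 128 − 65.28 = 62.72→63, 128 − 65.28 = 62.72→63) → #003f3f
71%: (0→0, 128 − 90.88 = 37.12→37, 128 − 90.88 = 37.12→37) → #002525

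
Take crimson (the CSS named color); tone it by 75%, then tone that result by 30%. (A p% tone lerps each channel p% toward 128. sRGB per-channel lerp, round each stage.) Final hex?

CSS crimson is rgb(220, 20, 60).
Lerp each channel 75% toward 128:
  R: 220 + 0.75×(128−220) = 220 − 69 = 151 → 151
  G: 20 + 0.75×(128−20) = 20 + 81 = 101 → 101
  B: 60 + 0.75×(128−60) = 60 + 51 = 111 → 111
After the tone: rgb(151, 101, 111) = #97656f.
Lerp each channel 30% toward 128:
  R: 151 + 0.3×(128−151) = 151 − 6.9 = 144.1 → 144
  G: 101 + 0.3×(128−101) = 101 + 8.1 = 109.1 → 109
  B: 111 + 5.1 = 116.1 → 116
rgb(144, 109, 116) = #906d74.

#906d74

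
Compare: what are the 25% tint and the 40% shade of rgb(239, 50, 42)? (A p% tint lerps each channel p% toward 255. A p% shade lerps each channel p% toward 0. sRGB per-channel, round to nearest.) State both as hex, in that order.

25% tint:
  R: 239 + 0.25×(255−239) = 239 + 4 = 243 → 243
  G: 50 + 51.25 = 101.25 → 101
  B: 42 + 53.25 = 95.25 → 95
  → #f3655f
40% shade:
  R: 239 + 0.4×(0−239) = 239 − 95.6 = 143.4 → 143
  G: 50 − 20 = 30 → 30
  B: 42 − 16.8 = 25.2 → 25
  → #8f1e19

#f3655f, #8f1e19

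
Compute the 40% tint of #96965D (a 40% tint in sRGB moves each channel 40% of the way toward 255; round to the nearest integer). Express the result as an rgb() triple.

#96965D is rgb(150, 150, 93).
Per channel, c → c + 0.4(255 − c):
  R: 150 + 0.4×(255−150) = 150 + 42 = 192 → 192
  G: 150 + 42 = 192 → 192
  B: 93 + 0.4×(255−93) = 93 + 64.8 = 157.8 → 158

rgb(192, 192, 158)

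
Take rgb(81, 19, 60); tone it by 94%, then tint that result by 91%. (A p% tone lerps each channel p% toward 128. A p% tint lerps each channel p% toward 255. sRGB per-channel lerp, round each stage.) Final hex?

Lerp each channel 94% toward 128:
  R: 81 + 0.94×(128−81) = 81 + 44.18 = 125.18 → 125
  G: 19 + 0.94×(128−19) = 19 + 102.46 = 121.46 → 121
  B: 60 + 0.94×(128−60) = 60 + 63.92 = 123.92 → 124
After the tone: rgb(125, 121, 124) = #7D797C.
Lerp each channel 91% toward 255:
  R: 125 + 0.91×(255−125) = 125 + 118.3 = 243.3 → 243
  G: 121 + 0.91×(255−121) = 121 + 121.94 = 242.94 → 243
  B: 124 + 0.91×(255−124) = 124 + 119.21 = 243.21 → 243
rgb(243, 243, 243) = #F3F3F3.

#F3F3F3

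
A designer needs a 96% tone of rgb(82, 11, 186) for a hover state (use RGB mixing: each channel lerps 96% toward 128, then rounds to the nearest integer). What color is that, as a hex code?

Per channel, c → c + 0.96(128 − c):
  R: 82 + 0.96×(128−82) = 82 + 44.16 = 126.16 → 126
  G: 11 + 112.32 = 123.32 → 123
  B: 186 − 55.68 = 130.32 → 130
rgb(126, 123, 130) = #7e7b82.

#7e7b82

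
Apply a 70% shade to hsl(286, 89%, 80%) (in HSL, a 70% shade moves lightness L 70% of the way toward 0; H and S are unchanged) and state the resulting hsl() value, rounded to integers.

hsl(286, 89%, 24%)

L moves 70% from 80 toward 0: 80 − 56 = 24 → 24.
H and S are unchanged.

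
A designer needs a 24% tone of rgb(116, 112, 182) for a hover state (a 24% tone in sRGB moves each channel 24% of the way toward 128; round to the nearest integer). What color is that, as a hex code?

#7774A9

Per channel, c → c + 0.24(128 − c):
  R: 116 + 0.24×(128−116) = 116 + 2.88 = 118.88 → 119
  G: 112 + 0.24×(128−112) = 112 + 3.84 = 115.84 → 116
  B: 182 − 12.96 = 169.04 → 169
rgb(119, 116, 169) = #7774A9.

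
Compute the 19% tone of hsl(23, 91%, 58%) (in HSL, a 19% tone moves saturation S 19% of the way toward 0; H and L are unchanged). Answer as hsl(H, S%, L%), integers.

S moves 19% from 91 toward 0: 91 − 17.29 = 73.71 → 74.
H and L are unchanged.

hsl(23, 74%, 58%)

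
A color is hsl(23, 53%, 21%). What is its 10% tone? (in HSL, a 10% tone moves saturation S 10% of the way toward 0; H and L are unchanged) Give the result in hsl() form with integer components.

hsl(23, 48%, 21%)

S moves 10% from 53 toward 0: 53 − 5.3 = 47.7 → 48.
H and L are unchanged.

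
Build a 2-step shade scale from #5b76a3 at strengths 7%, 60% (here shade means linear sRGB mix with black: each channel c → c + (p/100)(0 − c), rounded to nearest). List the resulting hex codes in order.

#5b76a3 is rgb(91, 118, 163).
7%: (91 − 6.37 = 84.63→85, 118 − 8.26 = 109.74→110, 163 − 11.41 = 151.59→152) → #556e98
60%: (91 − 54.6 = 36.4→36, 118 − 70.8 = 47.2→47, 163 − 97.8 = 65.2→65) → #242f41

#556e98, #242f41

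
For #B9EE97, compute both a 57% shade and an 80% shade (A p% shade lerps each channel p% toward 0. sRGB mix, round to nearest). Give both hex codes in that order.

#B9EE97 is rgb(185, 238, 151).
57% shade:
  R: 185 + 0.57×(0−185) = 185 − 105.45 = 79.55 → 80
  G: 238 − 135.66 = 102.34 → 102
  B: 151 + 0.57×(0−151) = 151 − 86.07 = 64.93 → 65
  → #506641
80% shade:
  R: 185 + 0.8×(0−185) = 185 − 148 = 37 → 37
  G: 238 − 190.4 = 47.6 → 48
  B: 151 − 120.8 = 30.2 → 30
  → #25301E

#506641, #25301E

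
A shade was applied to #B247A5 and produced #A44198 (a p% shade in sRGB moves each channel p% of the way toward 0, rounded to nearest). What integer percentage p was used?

8%

#B247A5 is rgb(178, 71, 165); #A44198 is rgb(164, 65, 152).
On the R channel (widest range): 164 ≈ 178 + (p/100)(0 − 178), so p ≈ 100×(164 − 178)/(0 − 178) = -1400/-178 = 7.87.
p = 8 reproduces all three channels after rounding.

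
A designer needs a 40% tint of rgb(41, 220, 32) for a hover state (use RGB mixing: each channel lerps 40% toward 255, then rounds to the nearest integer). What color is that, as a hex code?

#7fea79

Lerp each channel 40% toward 255:
  R: 41 + 0.4×(255−41) = 41 + 85.6 = 126.6 → 127
  G: 220 + 0.4×(255−220) = 220 + 14 = 234 → 234
  B: 32 + 0.4×(255−32) = 32 + 89.2 = 121.2 → 121
rgb(127, 234, 121) = #7fea79.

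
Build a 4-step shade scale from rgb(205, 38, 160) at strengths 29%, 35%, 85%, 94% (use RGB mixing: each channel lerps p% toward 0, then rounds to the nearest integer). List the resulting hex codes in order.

29%: (205 − 59.45 = 145.55→146, 38 − 11.02 = 26.98→27, 160 − 46.4 = 113.6→114) → #921B72
35%: (205 − 71.75 = 133.25→133, 38 − 13.3 = 24.7→25, 160 − 56 = 104→104) → #851968
85%: (205 − 174.25 = 30.75→31, 38 − 32.3 = 5.7→6, 160 − 136 = 24→24) → #1F0618
94%: (205 − 192.7 = 12.3→12, 38 − 35.72 = 2.28→2, 160 − 150.4 = 9.6→10) → #0C020A

#921B72, #851968, #1F0618, #0C020A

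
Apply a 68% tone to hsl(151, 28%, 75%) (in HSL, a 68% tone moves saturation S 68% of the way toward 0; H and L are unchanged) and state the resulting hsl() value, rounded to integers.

S moves 68% from 28 toward 0: 28 − 19.04 = 8.96 → 9.
H and L are unchanged.

hsl(151, 9%, 75%)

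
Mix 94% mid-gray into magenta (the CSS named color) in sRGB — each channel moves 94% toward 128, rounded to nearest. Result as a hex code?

#887888

CSS magenta is rgb(255, 0, 255).
A 94% tone moves each channel 94% toward 128:
  R: 255 + 0.94×(128−255) = 255 − 119.38 = 135.62 → 136
  G: 0 + 0.94×(128−0) = 0 + 120.32 = 120.32 → 120
  B: 255 + 0.94×(128−255) = 255 − 119.38 = 135.62 → 136
rgb(136, 120, 136) = #887888.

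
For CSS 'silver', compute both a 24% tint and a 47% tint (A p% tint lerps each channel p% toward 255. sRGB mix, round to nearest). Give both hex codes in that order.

CSS silver is rgb(192, 192, 192).
24% tint:
  R: 192 + 15.12 = 207.12 → 207
  G: 192 + 0.24×(255−192) = 192 + 15.12 = 207.12 → 207
  B: 192 + 15.12 = 207.12 → 207
  → #cfcfcf
47% tint:
  R: 192 + 0.47×(255−192) = 192 + 29.61 = 221.61 → 222
  G: 192 + 29.61 = 221.61 → 222
  B: 192 + 0.47×(255−192) = 192 + 29.61 = 221.61 → 222
  → #dedede

#cfcfcf, #dedede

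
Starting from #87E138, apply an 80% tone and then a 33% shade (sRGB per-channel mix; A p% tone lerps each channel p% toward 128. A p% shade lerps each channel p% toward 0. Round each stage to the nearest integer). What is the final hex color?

#56624C

#87E138 is rgb(135, 225, 56).
Lerp each channel 80% toward 128:
  R: 135 + 0.8×(128−135) = 135 − 5.6 = 129.4 → 129
  G: 225 + 0.8×(128−225) = 225 − 77.6 = 147.4 → 147
  B: 56 + 0.8×(128−56) = 56 + 57.6 = 113.6 → 114
After the tone: rgb(129, 147, 114) = #819372.
Per channel, c → c + 0.33(0 − c):
  R: 129 − 42.57 = 86.43 → 86
  G: 147 + 0.33×(0−147) = 147 − 48.51 = 98.49 → 98
  B: 114 + 0.33×(0−114) = 114 − 37.62 = 76.38 → 76
rgb(86, 98, 76) = #56624C.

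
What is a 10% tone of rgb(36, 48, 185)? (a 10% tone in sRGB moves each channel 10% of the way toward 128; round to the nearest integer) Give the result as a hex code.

#2D38B3

Lerp each channel 10% toward 128:
  R: 36 + 0.1×(128−36) = 36 + 9.2 = 45.2 → 45
  G: 48 + 0.1×(128−48) = 48 + 8 = 56 → 56
  B: 185 − 5.7 = 179.3 → 179
rgb(45, 56, 179) = #2D38B3.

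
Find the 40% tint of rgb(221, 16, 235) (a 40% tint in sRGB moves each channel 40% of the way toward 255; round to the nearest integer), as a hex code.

A 40% tint moves each channel 40% toward 255:
  R: 221 + 13.6 = 234.6 → 235
  G: 16 + 0.4×(255−16) = 16 + 95.6 = 111.6 → 112
  B: 235 + 0.4×(255−235) = 235 + 8 = 243 → 243
rgb(235, 112, 243) = #eb70f3.

#eb70f3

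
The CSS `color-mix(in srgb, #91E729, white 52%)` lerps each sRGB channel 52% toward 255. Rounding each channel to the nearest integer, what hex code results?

#CAF398

#91E729 is rgb(145, 231, 41).
A 52% tint moves each channel 52% toward 255:
  R: 145 + 0.52×(255−145) = 145 + 57.2 = 202.2 → 202
  G: 231 + 0.52×(255−231) = 231 + 12.48 = 243.48 → 243
  B: 41 + 0.52×(255−41) = 41 + 111.28 = 152.28 → 152
rgb(202, 243, 152) = #CAF398.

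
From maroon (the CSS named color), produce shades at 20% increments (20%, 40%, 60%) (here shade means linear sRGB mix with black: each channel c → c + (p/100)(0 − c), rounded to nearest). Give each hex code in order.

#660000, #4d0000, #330000

CSS maroon is rgb(128, 0, 0).
20%: (128 − 25.6 = 102.4→102, 0→0, 0→0) → #660000
40%: (128 − 51.2 = 76.8→77, 0→0, 0→0) → #4d0000
60%: (128 − 76.8 = 51.2→51, 0→0, 0→0) → #330000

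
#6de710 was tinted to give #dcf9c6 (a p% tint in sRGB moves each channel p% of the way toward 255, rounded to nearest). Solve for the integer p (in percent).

#6de710 is rgb(109, 231, 16); #dcf9c6 is rgb(220, 249, 198).
On the B channel (widest range): 198 ≈ 16 + (p/100)(255 − 16), so p ≈ 100×(198 − 16)/(255 − 16) = 18200/239 = 76.15.
p = 76 reproduces all three channels after rounding.

76%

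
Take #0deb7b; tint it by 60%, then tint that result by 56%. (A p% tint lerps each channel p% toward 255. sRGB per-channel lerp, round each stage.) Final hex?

#d4fbe8

#0deb7b is rgb(13, 235, 123).
Per channel, c → c + 0.6(255 − c):
  R: 13 + 0.6×(255−13) = 13 + 145.2 = 158.2 → 158
  G: 235 + 0.6×(255−235) = 235 + 12 = 247 → 247
  B: 123 + 79.2 = 202.2 → 202
After the tint: rgb(158, 247, 202) = #9ef7ca.
Lerp each channel 56% toward 255:
  R: 158 + 54.32 = 212.32 → 212
  G: 247 + 4.48 = 251.48 → 251
  B: 202 + 0.56×(255−202) = 202 + 29.68 = 231.68 → 232
rgb(212, 251, 232) = #d4fbe8.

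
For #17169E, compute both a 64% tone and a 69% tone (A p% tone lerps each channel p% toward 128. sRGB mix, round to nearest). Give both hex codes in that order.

#17169E is rgb(23, 22, 158).
64% tone:
  R: 23 + 67.2 = 90.2 → 90
  G: 22 + 0.64×(128−22) = 22 + 67.84 = 89.84 → 90
  B: 158 + 0.64×(128−158) = 158 − 19.2 = 138.8 → 139
  → #5A5A8B
69% tone:
  R: 23 + 0.69×(128−23) = 23 + 72.45 = 95.45 → 95
  G: 22 + 73.14 = 95.14 → 95
  B: 158 − 20.7 = 137.3 → 137
  → #5F5F89

#5A5A8B, #5F5F89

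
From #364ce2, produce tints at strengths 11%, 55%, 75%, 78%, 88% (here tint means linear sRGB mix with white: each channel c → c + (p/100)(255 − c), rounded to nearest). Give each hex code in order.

#4c60e5, #a5aef2, #cdd2f8, #d3d8f9, #e7eafc

#364ce2 is rgb(54, 76, 226).
11%: (54 + 22.11 = 76.11→76, 76 + 19.69 = 95.69→96, 226 + 3.19 = 229.19→229) → #4c60e5
55%: (54 + 110.55 = 164.55→165, 76 + 98.45 = 174.45→174, 226 + 15.95 = 241.95→242) → #a5aef2
75%: (54 + 150.75 = 204.75→205, 76 + 134.25 = 210.25→210, 226 + 21.75 = 247.75→248) → #cdd2f8
78%: (54 + 156.78 = 210.78→211, 76 + 139.62 = 215.62→216, 226 + 22.62 = 248.62→249) → #d3d8f9
88%: (54 + 176.88 = 230.88→231, 76 + 157.52 = 233.52→234, 226 + 25.52 = 251.52→252) → #e7eafc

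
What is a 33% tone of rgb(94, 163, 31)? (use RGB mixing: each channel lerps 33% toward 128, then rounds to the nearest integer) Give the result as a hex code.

Lerp each channel 33% toward 128:
  R: 94 + 0.33×(128−94) = 94 + 11.22 = 105.22 → 105
  G: 163 + 0.33×(128−163) = 163 − 11.55 = 151.45 → 151
  B: 31 + 32.01 = 63.01 → 63
rgb(105, 151, 63) = #69973F.

#69973F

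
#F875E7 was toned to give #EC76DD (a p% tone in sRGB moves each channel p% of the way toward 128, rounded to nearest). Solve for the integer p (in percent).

10%

#F875E7 is rgb(248, 117, 231); #EC76DD is rgb(236, 118, 221).
On the R channel (widest range): 236 ≈ 248 + (p/100)(128 − 248), so p ≈ 100×(236 − 248)/(128 − 248) = -1200/-120 = 10.00.
p = 10 reproduces all three channels after rounding.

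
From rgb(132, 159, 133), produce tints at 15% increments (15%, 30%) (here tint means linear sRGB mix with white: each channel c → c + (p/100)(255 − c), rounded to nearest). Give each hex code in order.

15%: (132 + 18.45 = 150.45→150, 159 + 14.4 = 173.4→173, 133 + 18.3 = 151.3→151) → #96AD97
30%: (132 + 36.9 = 168.9→169, 159 + 28.8 = 187.8→188, 133 + 36.6 = 169.6→170) → #A9BCAA

#96AD97, #A9BCAA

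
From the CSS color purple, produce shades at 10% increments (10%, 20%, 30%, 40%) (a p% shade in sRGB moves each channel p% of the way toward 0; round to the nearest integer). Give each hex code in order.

#730073, #660066, #5A005A, #4D004D

CSS purple is rgb(128, 0, 128).
10%: (128 − 12.8 = 115.2→115, 0→0, 128 − 12.8 = 115.2→115) → #730073
20%: (128 − 25.6 = 102.4→102, 0→0, 128 − 25.6 = 102.4→102) → #660066
30%: (128 − 38.4 = 89.6→90, 0→0, 128 − 38.4 = 89.6→90) → #5A005A
40%: (128 − 51.2 = 76.8→77, 0→0, 128 − 51.2 = 76.8→77) → #4D004D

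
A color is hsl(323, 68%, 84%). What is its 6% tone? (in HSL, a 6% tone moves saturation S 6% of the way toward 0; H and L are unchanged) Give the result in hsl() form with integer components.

hsl(323, 64%, 84%)

S moves 6% from 68 toward 0: 68 − 4.08 = 63.92 → 64.
H and L are unchanged.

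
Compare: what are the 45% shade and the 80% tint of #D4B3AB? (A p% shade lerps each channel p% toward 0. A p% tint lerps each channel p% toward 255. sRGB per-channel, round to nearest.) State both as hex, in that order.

#75625E, #F6F0EE

#D4B3AB is rgb(212, 179, 171).
45% shade:
  R: 212 + 0.45×(0−212) = 212 − 95.4 = 116.6 → 117
  G: 179 − 80.55 = 98.45 → 98
  B: 171 − 76.95 = 94.05 → 94
  → #75625E
80% tint:
  R: 212 + 34.4 = 246.4 → 246
  G: 179 + 0.8×(255−179) = 179 + 60.8 = 239.8 → 240
  B: 171 + 67.2 = 238.2 → 238
  → #F6F0EE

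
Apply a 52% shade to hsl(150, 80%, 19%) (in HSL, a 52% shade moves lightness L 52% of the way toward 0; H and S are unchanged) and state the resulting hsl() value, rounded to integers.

L moves 52% from 19 toward 0: 19 − 9.88 = 9.12 → 9.
H and S are unchanged.

hsl(150, 80%, 9%)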